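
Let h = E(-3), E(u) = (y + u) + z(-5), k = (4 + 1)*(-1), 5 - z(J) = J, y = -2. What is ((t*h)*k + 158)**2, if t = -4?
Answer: 66564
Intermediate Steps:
z(J) = 5 - J
k = -5 (k = 5*(-1) = -5)
E(u) = 8 + u (E(u) = (-2 + u) + (5 - 1*(-5)) = (-2 + u) + (5 + 5) = (-2 + u) + 10 = 8 + u)
h = 5 (h = 8 - 3 = 5)
((t*h)*k + 158)**2 = (-4*5*(-5) + 158)**2 = (-20*(-5) + 158)**2 = (100 + 158)**2 = 258**2 = 66564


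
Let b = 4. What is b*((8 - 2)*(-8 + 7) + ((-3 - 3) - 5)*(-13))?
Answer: 548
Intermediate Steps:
b*((8 - 2)*(-8 + 7) + ((-3 - 3) - 5)*(-13)) = 4*((8 - 2)*(-8 + 7) + ((-3 - 3) - 5)*(-13)) = 4*(6*(-1) + (-6 - 5)*(-13)) = 4*(-6 - 11*(-13)) = 4*(-6 + 143) = 4*137 = 548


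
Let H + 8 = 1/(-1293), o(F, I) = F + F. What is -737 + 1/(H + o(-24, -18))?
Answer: -53366726/72409 ≈ -737.02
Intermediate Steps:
o(F, I) = 2*F
H = -10345/1293 (H = -8 + 1/(-1293) = -8 - 1/1293 = -10345/1293 ≈ -8.0008)
-737 + 1/(H + o(-24, -18)) = -737 + 1/(-10345/1293 + 2*(-24)) = -737 + 1/(-10345/1293 - 48) = -737 + 1/(-72409/1293) = -737 - 1293/72409 = -53366726/72409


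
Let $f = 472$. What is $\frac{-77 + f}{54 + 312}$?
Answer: $\frac{395}{366} \approx 1.0792$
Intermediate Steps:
$\frac{-77 + f}{54 + 312} = \frac{-77 + 472}{54 + 312} = \frac{395}{366}$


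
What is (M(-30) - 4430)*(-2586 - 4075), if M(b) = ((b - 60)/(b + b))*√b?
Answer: 29508230 - 19983*I*√30/2 ≈ 2.9508e+7 - 54726.0*I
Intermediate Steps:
M(b) = (-60 + b)/(2*√b) (M(b) = ((-60 + b)/((2*b)))*√b = ((-60 + b)*(1/(2*b)))*√b = ((-60 + b)/(2*b))*√b = (-60 + b)/(2*√b))
(M(-30) - 4430)*(-2586 - 4075) = ((-60 - 30)/(2*√(-30)) - 4430)*(-2586 - 4075) = ((½)*(-I*√30/30)*(-90) - 4430)*(-6661) = (3*I*√30/2 - 4430)*(-6661) = (-4430 + 3*I*√30/2)*(-6661) = 29508230 - 19983*I*√30/2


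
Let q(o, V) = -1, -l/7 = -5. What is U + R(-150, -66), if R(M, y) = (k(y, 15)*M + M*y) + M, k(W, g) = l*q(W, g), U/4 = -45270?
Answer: -166080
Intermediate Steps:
l = 35 (l = -7*(-5) = 35)
U = -181080 (U = 4*(-45270) = -181080)
k(W, g) = -35 (k(W, g) = 35*(-1) = -35)
R(M, y) = -34*M + M*y (R(M, y) = (-35*M + M*y) + M = -34*M + M*y)
U + R(-150, -66) = -181080 - 150*(-34 - 66) = -181080 - 150*(-100) = -181080 + 15000 = -166080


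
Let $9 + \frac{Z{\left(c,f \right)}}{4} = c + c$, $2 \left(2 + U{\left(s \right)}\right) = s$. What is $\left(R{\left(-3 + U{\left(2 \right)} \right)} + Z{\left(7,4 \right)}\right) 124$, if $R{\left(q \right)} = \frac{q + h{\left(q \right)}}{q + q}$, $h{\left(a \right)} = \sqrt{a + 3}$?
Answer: $2542 - \frac{31 i}{2} \approx 2542.0 - 15.5 i$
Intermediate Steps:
$U{\left(s \right)} = -2 + \frac{s}{2}$
$Z{\left(c,f \right)} = -36 + 8 c$ ($Z{\left(c,f \right)} = -36 + 4 \left(c + c\right) = -36 + 4 \cdot 2 c = -36 + 8 c$)
$h{\left(a \right)} = \sqrt{3 + a}$
$R{\left(q \right)} = \frac{q + \sqrt{3 + q}}{2 q}$ ($R{\left(q \right)} = \frac{q + \sqrt{3 + q}}{q + q} = \frac{q + \sqrt{3 + q}}{2 q}$)
$\left(R{\left(-3 + U{\left(2 \right)} \right)} + Z{\left(7,4 \right)}\right) 124 = \left(\frac{\left(-3 + \left(-2 + \frac{1}{2} \cdot 2\right)\right) + \sqrt{3 + \left(-3 + \left(-2 + \frac{1}{2} \cdot 2\right)\right)}}{2 \left(-3 + \left(-2 + \frac{1}{2} \cdot 2\right)\right)} + \left(-36 + 8 \cdot 7\right)\right) 124 = \left(\frac{\left(-3 + \left(-2 + 1\right)\right) + \sqrt{3 + \left(-3 + \left(-2 + 1\right)\right)}}{2 \left(-3 + \left(-2 + 1\right)\right)} + \left(-36 + 56\right)\right) 124 = \left(\frac{\left(-3 - 1\right) + \sqrt{3 - 4}}{2 \left(-3 - 1\right)} + 20\right) 124 = \left(\frac{-4 + \sqrt{3 - 4}}{2 \left(-4\right)} + 20\right) 124 = \left(\frac{1}{2} \left(- \frac{1}{4}\right) \left(-4 + \sqrt{-1}\right) + 20\right) 124 = \left(\frac{1}{2} \left(- \frac{1}{4}\right) \left(-4 + i\right) + 20\right) 124 = \left(\left(\frac{1}{2} - \frac{i}{8}\right) + 20\right) 124 = \left(\frac{41}{2} - \frac{i}{8}\right) 124 = 2542 - \frac{31 i}{2}$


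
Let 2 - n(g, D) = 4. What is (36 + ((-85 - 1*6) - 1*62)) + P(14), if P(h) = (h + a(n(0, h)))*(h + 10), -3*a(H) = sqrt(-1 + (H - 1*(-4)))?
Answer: 211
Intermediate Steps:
n(g, D) = -2 (n(g, D) = 2 - 1*4 = 2 - 4 = -2)
a(H) = -sqrt(3 + H)/3 (a(H) = -sqrt(-1 + (H - 1*(-4)))/3 = -sqrt(-1 + (H + 4))/3 = -sqrt(-1 + (4 + H))/3 = -sqrt(3 + H)/3)
P(h) = (10 + h)*(-1/3 + h) (P(h) = (h - sqrt(3 - 2)/3)*(h + 10) = (h - sqrt(1)/3)*(10 + h) = (h - 1/3*1)*(10 + h) = (h - 1/3)*(10 + h) = (-1/3 + h)*(10 + h) = (10 + h)*(-1/3 + h))
(36 + ((-85 - 1*6) - 1*62)) + P(14) = (36 + ((-85 - 1*6) - 1*62)) + (-10/3 + 14**2 + (29/3)*14) = (36 + ((-85 - 6) - 62)) + (-10/3 + 196 + 406/3) = (36 + (-91 - 62)) + 328 = (36 - 153) + 328 = -117 + 328 = 211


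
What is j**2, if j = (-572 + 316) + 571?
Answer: 99225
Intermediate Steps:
j = 315 (j = -256 + 571 = 315)
j**2 = 315**2 = 99225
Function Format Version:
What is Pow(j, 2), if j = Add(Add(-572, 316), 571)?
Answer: 99225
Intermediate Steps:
j = 315 (j = Add(-256, 571) = 315)
Pow(j, 2) = Pow(315, 2) = 99225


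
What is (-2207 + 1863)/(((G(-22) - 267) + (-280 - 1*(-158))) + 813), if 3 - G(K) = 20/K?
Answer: -3784/4707 ≈ -0.80391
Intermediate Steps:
G(K) = 3 - 20/K
(-2207 + 1863)/(((G(-22) - 267) + (-280 - 1*(-158))) + 813) = (-2207 + 1863)/((((3 - 20/(-22)) - 267) + (-280 - 1*(-158))) + 813) = -344/((((3 - 20*(-1/22)) - 267) + (-280 + 158)) + 813) = -344/((((3 + 10/11) - 267) - 122) + 813) = -344/(((43/11 - 267) - 122) + 813) = -344/((-2894/11 - 122) + 813) = -344/(-4236/11 + 813) = -344/4707/11 = -344*11/4707 = -3784/4707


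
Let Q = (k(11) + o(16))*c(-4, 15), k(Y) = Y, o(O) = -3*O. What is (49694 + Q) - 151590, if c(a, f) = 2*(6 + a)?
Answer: -102044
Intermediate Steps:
c(a, f) = 12 + 2*a
Q = -148 (Q = (11 - 3*16)*(12 + 2*(-4)) = (11 - 48)*(12 - 8) = -37*4 = -148)
(49694 + Q) - 151590 = (49694 - 148) - 151590 = 49546 - 151590 = -102044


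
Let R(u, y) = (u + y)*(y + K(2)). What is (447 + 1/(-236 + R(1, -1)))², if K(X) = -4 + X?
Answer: 11128351081/55696 ≈ 1.9981e+5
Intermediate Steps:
R(u, y) = (-2 + y)*(u + y) (R(u, y) = (u + y)*(y + (-4 + 2)) = (u + y)*(y - 2) = (u + y)*(-2 + y) = (-2 + y)*(u + y))
(447 + 1/(-236 + R(1, -1)))² = (447 + 1/(-236 + ((-1)² - 2*1 - 2*(-1) + 1*(-1))))² = (447 + 1/(-236 + (1 - 2 + 2 - 1)))² = (447 + 1/(-236 + 0))² = (447 + 1/(-236))² = (447 - 1/236)² = (105491/236)² = 11128351081/55696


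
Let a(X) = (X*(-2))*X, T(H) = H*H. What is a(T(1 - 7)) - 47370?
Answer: -49962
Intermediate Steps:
T(H) = H²
a(X) = -2*X² (a(X) = (-2*X)*X = -2*X²)
a(T(1 - 7)) - 47370 = -2*(1 - 7)⁴ - 47370 = -2*((-6)²)² - 47370 = -2*36² - 47370 = -2*1296 - 47370 = -2592 - 47370 = -49962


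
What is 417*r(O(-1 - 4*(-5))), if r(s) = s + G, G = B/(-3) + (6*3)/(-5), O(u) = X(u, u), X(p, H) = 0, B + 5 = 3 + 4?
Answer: -8896/5 ≈ -1779.2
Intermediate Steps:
B = 2 (B = -5 + (3 + 4) = -5 + 7 = 2)
O(u) = 0
G = -64/15 (G = 2/(-3) + (6*3)/(-5) = 2*(-⅓) + 18*(-⅕) = -⅔ - 18/5 = -64/15 ≈ -4.2667)
r(s) = -64/15 + s (r(s) = s - 64/15 = -64/15 + s)
417*r(O(-1 - 4*(-5))) = 417*(-64/15 + 0) = 417*(-64/15) = -8896/5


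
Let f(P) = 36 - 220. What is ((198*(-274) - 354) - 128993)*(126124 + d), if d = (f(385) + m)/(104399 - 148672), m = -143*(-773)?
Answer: -1025175964671703/44273 ≈ -2.3156e+10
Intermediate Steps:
f(P) = -184
m = 110539
d = -110355/44273 (d = (-184 + 110539)/(104399 - 148672) = 110355/(-44273) = 110355*(-1/44273) = -110355/44273 ≈ -2.4926)
((198*(-274) - 354) - 128993)*(126124 + d) = ((198*(-274) - 354) - 128993)*(126124 - 110355/44273) = ((-54252 - 354) - 128993)*(5583777497/44273) = (-54606 - 128993)*(5583777497/44273) = -183599*5583777497/44273 = -1025175964671703/44273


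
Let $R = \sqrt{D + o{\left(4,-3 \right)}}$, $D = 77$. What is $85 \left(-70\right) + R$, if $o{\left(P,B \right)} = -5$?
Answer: $-5950 + 6 \sqrt{2} \approx -5941.5$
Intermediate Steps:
$R = 6 \sqrt{2}$ ($R = \sqrt{77 - 5} = \sqrt{72} = 6 \sqrt{2} \approx 8.4853$)
$85 \left(-70\right) + R = 85 \left(-70\right) + 6 \sqrt{2} = -5950 + 6 \sqrt{2}$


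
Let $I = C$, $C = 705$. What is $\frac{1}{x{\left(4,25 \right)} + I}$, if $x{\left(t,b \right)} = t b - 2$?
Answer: $\frac{1}{803} \approx 0.0012453$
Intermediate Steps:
$I = 705$
$x{\left(t,b \right)} = -2 + b t$ ($x{\left(t,b \right)} = b t - 2 = -2 + b t$)
$\frac{1}{x{\left(4,25 \right)} + I} = \frac{1}{\left(-2 + 25 \cdot 4\right) + 705} = \frac{1}{\left(-2 + 100\right) + 705} = \frac{1}{98 + 705} = \frac{1}{803}$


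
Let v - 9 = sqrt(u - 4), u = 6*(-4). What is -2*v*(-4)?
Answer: 72 + 16*I*sqrt(7) ≈ 72.0 + 42.332*I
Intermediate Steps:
u = -24
v = 9 + 2*I*sqrt(7) (v = 9 + sqrt(-24 - 4) = 9 + sqrt(-28) = 9 + 2*I*sqrt(7) ≈ 9.0 + 5.2915*I)
-2*v*(-4) = -2*(9 + 2*I*sqrt(7))*(-4) = (-18 - 4*I*sqrt(7))*(-4) = 72 + 16*I*sqrt(7)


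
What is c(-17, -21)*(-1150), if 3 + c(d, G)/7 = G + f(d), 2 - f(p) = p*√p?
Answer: 177100 - 136850*I*√17 ≈ 1.771e+5 - 5.6425e+5*I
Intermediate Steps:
f(p) = 2 - p^(3/2) (f(p) = 2 - p*√p = 2 - p^(3/2))
c(d, G) = -7 - 7*d^(3/2) + 7*G (c(d, G) = -21 + 7*(G + (2 - d^(3/2))) = -21 + 7*(2 + G - d^(3/2)) = -21 + (14 - 7*d^(3/2) + 7*G) = -7 - 7*d^(3/2) + 7*G)
c(-17, -21)*(-1150) = (-7 - (-119)*I*√17 + 7*(-21))*(-1150) = (-7 - (-119)*I*√17 - 147)*(-1150) = (-7 + 119*I*√17 - 147)*(-1150) = (-154 + 119*I*√17)*(-1150) = 177100 - 136850*I*√17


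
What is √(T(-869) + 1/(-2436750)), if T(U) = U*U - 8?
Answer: √55203572182470/8550 ≈ 869.00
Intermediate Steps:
T(U) = -8 + U² (T(U) = U² - 8 = -8 + U²)
√(T(-869) + 1/(-2436750)) = √((-8 + (-869)²) + 1/(-2436750)) = √((-8 + 755161) - 1/2436750) = √(755153 - 1/2436750) = √(1840119072749/2436750) = √55203572182470/8550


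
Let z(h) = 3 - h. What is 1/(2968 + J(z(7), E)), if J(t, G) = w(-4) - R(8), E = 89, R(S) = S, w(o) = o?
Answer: 1/2956 ≈ 0.00033830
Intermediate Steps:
J(t, G) = -12 (J(t, G) = -4 - 1*8 = -4 - 8 = -12)
1/(2968 + J(z(7), E)) = 1/(2968 - 12) = 1/2956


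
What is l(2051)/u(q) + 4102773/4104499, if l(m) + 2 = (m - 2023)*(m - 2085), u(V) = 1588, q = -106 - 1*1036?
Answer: 1299755739/3258972206 ≈ 0.39882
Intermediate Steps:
q = -1142 (q = -106 - 1036 = -1142)
l(m) = -2 + (-2085 + m)*(-2023 + m) (l(m) = -2 + (m - 2023)*(m - 2085) = -2 + (-2023 + m)*(-2085 + m) = -2 + (-2085 + m)*(-2023 + m))
l(2051)/u(q) + 4102773/4104499 = (4217953 + 2051**2 - 4108*2051)/1588 + 4102773/4104499 = (4217953 + 4206601 - 8425508)*(1/1588) + 4102773*(1/4104499) = -954*1/1588 + 4102773/4104499 = -477/794 + 4102773/4104499 = 1299755739/3258972206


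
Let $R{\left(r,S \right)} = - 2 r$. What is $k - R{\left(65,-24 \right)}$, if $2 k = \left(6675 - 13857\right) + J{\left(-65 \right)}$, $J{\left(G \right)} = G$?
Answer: $- \frac{6987}{2} \approx -3493.5$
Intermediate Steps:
$k = - \frac{7247}{2}$ ($k = \frac{\left(6675 - 13857\right) - 65}{2} = \frac{-7182 - 65}{2} = \frac{1}{2} \left(-7247\right) = - \frac{7247}{2} \approx -3623.5$)
$k - R{\left(65,-24 \right)} = - \frac{7247}{2} - \left(-2\right) 65 = - \frac{7247}{2} - -130 = - \frac{7247}{2} + 130 = - \frac{6987}{2}$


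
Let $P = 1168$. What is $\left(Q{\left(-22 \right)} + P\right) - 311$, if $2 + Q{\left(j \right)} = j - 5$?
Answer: $828$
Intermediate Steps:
$Q{\left(j \right)} = -7 + j$ ($Q{\left(j \right)} = -2 + \left(j - 5\right) = -2 + \left(-5 + j\right) = -7 + j$)
$\left(Q{\left(-22 \right)} + P\right) - 311 = \left(\left(-7 - 22\right) + 1168\right) - 311 = \left(-29 + 1168\right) - 311 = 1139 - 311 = 828$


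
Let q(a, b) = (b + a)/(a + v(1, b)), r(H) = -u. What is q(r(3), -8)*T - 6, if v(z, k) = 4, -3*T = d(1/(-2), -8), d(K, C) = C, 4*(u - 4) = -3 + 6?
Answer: 118/3 ≈ 39.333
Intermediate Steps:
u = 19/4 (u = 4 + (-3 + 6)/4 = 4 + (¼)*3 = 4 + ¾ = 19/4 ≈ 4.7500)
T = 8/3 (T = -⅓*(-8) = 8/3 ≈ 2.6667)
r(H) = -19/4 (r(H) = -1*19/4 = -19/4)
q(a, b) = (a + b)/(4 + a) (q(a, b) = (b + a)/(a + 4) = (a + b)/(4 + a))
q(r(3), -8)*T - 6 = ((-19/4 - 8)/(4 - 19/4))*(8/3) - 6 = (-51/4/(-¾))*(8/3) - 6 = -4/3*(-51/4)*(8/3) - 6 = 17*(8/3) - 6 = 136/3 - 6 = 118/3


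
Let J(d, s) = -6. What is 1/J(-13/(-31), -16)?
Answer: -⅙ ≈ -0.16667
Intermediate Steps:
1/J(-13/(-31), -16) = 1/(-6) = -⅙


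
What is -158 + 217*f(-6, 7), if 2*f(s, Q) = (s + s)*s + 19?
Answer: 19431/2 ≈ 9715.5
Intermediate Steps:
f(s, Q) = 19/2 + s**2 (f(s, Q) = ((s + s)*s + 19)/2 = ((2*s)*s + 19)/2 = (2*s**2 + 19)/2 = (19 + 2*s**2)/2 = 19/2 + s**2)
-158 + 217*f(-6, 7) = -158 + 217*(19/2 + (-6)**2) = -158 + 217*(19/2 + 36) = -158 + 217*(91/2) = -158 + 19747/2 = 19431/2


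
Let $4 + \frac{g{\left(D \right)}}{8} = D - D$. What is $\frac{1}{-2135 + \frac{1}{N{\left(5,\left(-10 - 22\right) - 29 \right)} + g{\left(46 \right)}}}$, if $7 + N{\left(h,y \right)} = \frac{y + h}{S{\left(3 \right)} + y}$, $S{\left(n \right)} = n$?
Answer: $- \frac{1103}{2354934} \approx -0.00046838$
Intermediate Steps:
$N{\left(h,y \right)} = -7 + \frac{h + y}{3 + y}$ ($N{\left(h,y \right)} = -7 + \frac{y + h}{3 + y} = -7 + \frac{h + y}{3 + y}$)
$g{\left(D \right)} = -32$ ($g{\left(D \right)} = -32 + 8 \left(D - D\right) = -32 + 8 \cdot 0 = -32 + 0 = -32$)
$\frac{1}{-2135 + \frac{1}{N{\left(5,\left(-10 - 22\right) - 29 \right)} + g{\left(46 \right)}}} = \frac{1}{-2135 + \frac{1}{\frac{-21 + 5 - 6 \left(\left(-10 - 22\right) - 29\right)}{3 - 61} - 32}} = \frac{1}{-2135 + \frac{1}{\frac{-21 + 5 - 6 \left(-32 - 29\right)}{3 - 61} - 32}} = \frac{1}{-2135 + \frac{1}{\frac{-21 + 5 - -366}{3 - 61} - 32}} = \frac{1}{-2135 + \frac{1}{\frac{-21 + 5 + 366}{-58} - 32}} = \frac{1}{-2135 + \frac{1}{\left(- \frac{1}{58}\right) 350 - 32}} = \frac{1}{-2135 + \frac{1}{- \frac{175}{29} - 32}} = \frac{1}{-2135 + \frac{1}{- \frac{1103}{29}}} = \frac{1}{-2135 - \frac{29}{1103}} = \frac{1}{- \frac{2354934}{1103}} = - \frac{1103}{2354934}$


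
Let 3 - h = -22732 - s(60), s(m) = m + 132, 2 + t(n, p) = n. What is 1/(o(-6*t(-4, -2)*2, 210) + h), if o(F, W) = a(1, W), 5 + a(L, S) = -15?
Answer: 1/22907 ≈ 4.3655e-5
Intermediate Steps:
t(n, p) = -2 + n
s(m) = 132 + m
a(L, S) = -20 (a(L, S) = -5 - 15 = -20)
o(F, W) = -20
h = 22927 (h = 3 - (-22732 - (132 + 60)) = 3 - (-22732 - 1*192) = 3 - (-22732 - 192) = 3 - 1*(-22924) = 3 + 22924 = 22927)
1/(o(-6*t(-4, -2)*2, 210) + h) = 1/(-20 + 22927) = 1/22907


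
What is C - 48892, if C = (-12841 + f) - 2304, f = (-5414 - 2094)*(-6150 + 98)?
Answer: 45374379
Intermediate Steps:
f = 45438416 (f = -7508*(-6052) = 45438416)
C = 45423271 (C = (-12841 + 45438416) - 2304 = 45425575 - 2304 = 45423271)
C - 48892 = 45423271 - 48892 = 45374379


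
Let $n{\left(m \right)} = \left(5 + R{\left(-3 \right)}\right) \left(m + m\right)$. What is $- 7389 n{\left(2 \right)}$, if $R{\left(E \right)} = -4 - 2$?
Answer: $29556$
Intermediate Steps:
$R{\left(E \right)} = -6$
$n{\left(m \right)} = - 2 m$ ($n{\left(m \right)} = \left(5 - 6\right) \left(m + m\right) = - 2 m$)
$- 7389 n{\left(2 \right)} = - 7389 \left(\left(-2\right) 2\right) = \left(-7389\right) \left(-4\right) = 29556$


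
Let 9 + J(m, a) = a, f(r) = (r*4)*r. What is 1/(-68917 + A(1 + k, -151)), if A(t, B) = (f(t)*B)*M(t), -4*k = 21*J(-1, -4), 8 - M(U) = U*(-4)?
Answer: -4/3302308183 ≈ -1.2113e-9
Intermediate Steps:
f(r) = 4*r**2 (f(r) = (4*r)*r = 4*r**2)
J(m, a) = -9 + a
M(U) = 8 + 4*U (M(U) = 8 - U*(-4) = 8 - (-4)*U = 8 + 4*U)
k = 273/4 (k = -21*(-9 - 4)/4 = -21*(-13)/4 = -1/4*(-273) = 273/4 ≈ 68.250)
A(t, B) = 4*B*t**2*(8 + 4*t) (A(t, B) = ((4*t**2)*B)*(8 + 4*t) = (4*B*t**2)*(8 + 4*t) = 4*B*t**2*(8 + 4*t))
1/(-68917 + A(1 + k, -151)) = 1/(-68917 + 16*(-151)*(1 + 273/4)**2*(2 + (1 + 273/4))) = 1/(-68917 + 16*(-151)*(277/4)**2*(2 + 277/4)) = 1/(-68917 + 16*(-151)*(76729/16)*(285/4)) = 1/(-68917 - 3302032515/4) = 1/(-3302308183/4) = -4/3302308183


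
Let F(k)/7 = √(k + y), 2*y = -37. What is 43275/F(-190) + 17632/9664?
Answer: 551/302 - 14425*I*√834/973 ≈ 1.8245 - 428.14*I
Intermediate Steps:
y = -37/2 (y = (½)*(-37) = -37/2 ≈ -18.500)
F(k) = 7*√(-37/2 + k) (F(k) = 7*√(k - 37/2) = 7*√(-37/2 + k))
43275/F(-190) + 17632/9664 = 43275/((7*√(-74 + 4*(-190))/2)) + 17632/9664 = 43275/((7*√(-74 - 760)/2)) + 17632*(1/9664) = 43275/((7*√(-834)/2)) + 551/302 = 43275/((7*(I*√834)/2)) + 551/302 = 43275/((7*I*√834/2)) + 551/302 = 43275*(-I*√834/2919) + 551/302 = -14425*I*√834/973 + 551/302 = 551/302 - 14425*I*√834/973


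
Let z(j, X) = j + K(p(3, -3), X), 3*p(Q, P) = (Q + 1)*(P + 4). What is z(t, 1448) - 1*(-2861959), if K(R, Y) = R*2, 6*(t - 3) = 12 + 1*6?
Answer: 8585903/3 ≈ 2.8620e+6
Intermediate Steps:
t = 6 (t = 3 + (12 + 1*6)/6 = 3 + (12 + 6)/6 = 3 + (⅙)*18 = 3 + 3 = 6)
p(Q, P) = (1 + Q)*(4 + P)/3 (p(Q, P) = ((Q + 1)*(P + 4))/3 = ((1 + Q)*(4 + P))/3 = (1 + Q)*(4 + P)/3)
K(R, Y) = 2*R
z(j, X) = 8/3 + j (z(j, X) = j + 2*(4/3 + (⅓)*(-3) + (4/3)*3 + (⅓)*(-3)*3) = j + 2*(4/3 - 1 + 4 - 3) = j + 2*(4/3) = j + 8/3 = 8/3 + j)
z(t, 1448) - 1*(-2861959) = (8/3 + 6) - 1*(-2861959) = 26/3 + 2861959 = 8585903/3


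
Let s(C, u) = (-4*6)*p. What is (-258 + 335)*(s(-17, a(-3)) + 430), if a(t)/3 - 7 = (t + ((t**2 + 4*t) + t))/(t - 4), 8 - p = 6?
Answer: 29414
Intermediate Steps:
p = 2 (p = 8 - 1*6 = 8 - 6 = 2)
a(t) = 21 + 3*(t**2 + 6*t)/(-4 + t) (a(t) = 21 + 3*((t + ((t**2 + 4*t) + t))/(t - 4)) = 21 + 3*((t + (t**2 + 5*t))/(-4 + t)) = 21 + 3*((t**2 + 6*t)/(-4 + t)) = 21 + 3*(t**2 + 6*t)/(-4 + t))
s(C, u) = -48 (s(C, u) = -4*6*2 = -24*2 = -48)
(-258 + 335)*(s(-17, a(-3)) + 430) = (-258 + 335)*(-48 + 430) = 77*382 = 29414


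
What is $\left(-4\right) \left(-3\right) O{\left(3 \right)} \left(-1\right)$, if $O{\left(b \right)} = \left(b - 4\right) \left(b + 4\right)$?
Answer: $84$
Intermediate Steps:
$O{\left(b \right)} = \left(-4 + b\right) \left(4 + b\right)$
$\left(-4\right) \left(-3\right) O{\left(3 \right)} \left(-1\right) = \left(-4\right) \left(-3\right) \left(-16 + 3^{2}\right) \left(-1\right) = 12 \left(-16 + 9\right) \left(-1\right) = 12 \left(-7\right) \left(-1\right) = \left(-84\right) \left(-1\right) = 84$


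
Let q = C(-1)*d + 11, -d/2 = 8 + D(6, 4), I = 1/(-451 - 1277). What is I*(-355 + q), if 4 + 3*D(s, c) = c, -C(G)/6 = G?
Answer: 55/216 ≈ 0.25463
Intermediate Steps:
C(G) = -6*G
D(s, c) = -4/3 + c/3
I = -1/1728 (I = 1/(-1728) = -1/1728 ≈ -0.00057870)
d = -16 (d = -2*(8 + (-4/3 + (⅓)*4)) = -2*(8 + (-4/3 + 4/3)) = -2*(8 + 0) = -2*8 = -16)
q = -85 (q = -6*(-1)*(-16) + 11 = 6*(-16) + 11 = -96 + 11 = -85)
I*(-355 + q) = -(-355 - 85)/1728 = -1/1728*(-440) = 55/216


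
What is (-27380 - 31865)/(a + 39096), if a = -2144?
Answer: -59245/36952 ≈ -1.6033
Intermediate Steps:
(-27380 - 31865)/(a + 39096) = (-27380 - 31865)/(-2144 + 39096) = -59245/36952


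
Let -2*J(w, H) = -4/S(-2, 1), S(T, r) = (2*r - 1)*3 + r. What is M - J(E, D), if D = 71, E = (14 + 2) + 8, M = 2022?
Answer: 4043/2 ≈ 2021.5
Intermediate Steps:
E = 24 (E = 16 + 8 = 24)
S(T, r) = -3 + 7*r (S(T, r) = (-1 + 2*r)*3 + r = (-3 + 6*r) + r = -3 + 7*r)
J(w, H) = ½ (J(w, H) = -(-2)/(-3 + 7*1) = -(-2)/(-3 + 7) = -(-2)/4 = -½*(-1) = ½)
M - J(E, D) = 2022 - 1*½ = 2022 - ½ = 4043/2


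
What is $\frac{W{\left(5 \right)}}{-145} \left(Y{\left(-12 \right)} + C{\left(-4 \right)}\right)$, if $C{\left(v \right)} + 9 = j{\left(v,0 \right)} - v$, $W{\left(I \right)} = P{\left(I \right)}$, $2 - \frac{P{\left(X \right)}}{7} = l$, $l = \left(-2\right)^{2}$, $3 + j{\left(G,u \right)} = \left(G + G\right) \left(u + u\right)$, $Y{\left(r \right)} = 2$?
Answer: $- \frac{84}{145} \approx -0.57931$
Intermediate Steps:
$j{\left(G,u \right)} = -3 + 4 G u$ ($j{\left(G,u \right)} = -3 + \left(G + G\right) \left(u + u\right) = -3 + 2 G 2 u = -3 + 4 G u$)
$l = 4$
$P{\left(X \right)} = -14$ ($P{\left(X \right)} = 14 - 28 = -14$)
$W{\left(I \right)} = -14$
$C{\left(v \right)} = -12 - v$ ($C{\left(v \right)} = -9 - \left(3 + v - 4 v 0\right) = -9 - \left(3 + v\right) = -12 - v$)
$\frac{W{\left(5 \right)}}{-145} \left(Y{\left(-12 \right)} + C{\left(-4 \right)}\right) = - \frac{14}{-145} \left(2 - 8\right) = \left(-14\right) \left(- \frac{1}{145}\right) \left(2 + \left(-12 + 4\right)\right) = \frac{14 \left(2 - 8\right)}{145} = \frac{14}{145} \left(-6\right) = - \frac{84}{145}$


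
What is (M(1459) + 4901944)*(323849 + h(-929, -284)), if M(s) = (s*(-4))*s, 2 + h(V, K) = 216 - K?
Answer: -1171794354660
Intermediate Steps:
h(V, K) = 214 - K (h(V, K) = -2 + (216 - K) = 214 - K)
M(s) = -4*s**2 (M(s) = (-4*s)*s = -4*s**2)
(M(1459) + 4901944)*(323849 + h(-929, -284)) = (-4*1459**2 + 4901944)*(323849 + (214 - 1*(-284))) = (-4*2128681 + 4901944)*(323849 + (214 + 284)) = (-8514724 + 4901944)*(323849 + 498) = -3612780*324347 = -1171794354660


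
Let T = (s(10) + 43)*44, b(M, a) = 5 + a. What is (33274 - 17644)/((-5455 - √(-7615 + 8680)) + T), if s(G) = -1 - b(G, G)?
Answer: -33346605/9103112 + 7815*√1065/9103112 ≈ -3.6352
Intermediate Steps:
s(G) = -6 - G (s(G) = -1 - (5 + G) = -1 + (-5 - G) = -6 - G)
T = 1188 (T = ((-6 - 1*10) + 43)*44 = ((-6 - 10) + 43)*44 = (-16 + 43)*44 = 27*44 = 1188)
(33274 - 17644)/((-5455 - √(-7615 + 8680)) + T) = (33274 - 17644)/((-5455 - √(-7615 + 8680)) + 1188) = 15630/((-5455 - √1065) + 1188) = 15630/(-4267 - √1065)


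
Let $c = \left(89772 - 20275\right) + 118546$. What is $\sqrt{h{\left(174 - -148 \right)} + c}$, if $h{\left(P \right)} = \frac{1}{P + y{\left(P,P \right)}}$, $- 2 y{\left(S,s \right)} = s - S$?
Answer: $\frac{\sqrt{19497050734}}{322} \approx 433.64$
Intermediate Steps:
$y{\left(S,s \right)} = \frac{S}{2} - \frac{s}{2}$ ($y{\left(S,s \right)} = - \frac{s - S}{2} = \frac{S}{2} - \frac{s}{2}$)
$c = 188043$ ($c = 69497 + 118546 = 188043$)
$h{\left(P \right)} = \frac{1}{P}$ ($h{\left(P \right)} = \frac{1}{P + \left(\frac{P}{2} - \frac{P}{2}\right)} = \frac{1}{P + 0} = \frac{1}{P}$)
$\sqrt{h{\left(174 - -148 \right)} + c} = \sqrt{\frac{1}{174 - -148} + 188043} = \sqrt{\frac{1}{174 + 148} + 188043} = \sqrt{\frac{1}{322} + 188043} = \sqrt{\frac{60549847}{322}} = \frac{\sqrt{19497050734}}{322}$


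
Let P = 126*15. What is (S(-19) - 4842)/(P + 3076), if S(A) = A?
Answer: -4861/4966 ≈ -0.97886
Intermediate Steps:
P = 1890
(S(-19) - 4842)/(P + 3076) = (-19 - 4842)/(1890 + 3076) = -4861/4966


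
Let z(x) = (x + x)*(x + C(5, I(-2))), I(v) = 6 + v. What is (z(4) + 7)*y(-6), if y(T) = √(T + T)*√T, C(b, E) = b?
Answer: -474*√2 ≈ -670.34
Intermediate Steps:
z(x) = 2*x*(5 + x) (z(x) = (x + x)*(x + 5) = (2*x)*(5 + x) = 2*x*(5 + x))
y(T) = T*√2 (y(T) = √(2*T)*√T = (√2*√T)*√T = T*√2)
(z(4) + 7)*y(-6) = (2*4*(5 + 4) + 7)*(-6*√2) = (2*4*9 + 7)*(-6*√2) = (72 + 7)*(-6*√2) = 79*(-6*√2) = -474*√2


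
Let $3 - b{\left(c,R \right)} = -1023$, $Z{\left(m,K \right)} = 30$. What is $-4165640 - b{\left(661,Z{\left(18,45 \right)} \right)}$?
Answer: $-4166666$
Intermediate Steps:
$b{\left(c,R \right)} = 1026$ ($b{\left(c,R \right)} = 3 - -1023 = 3 + 1023 = 1026$)
$-4165640 - b{\left(661,Z{\left(18,45 \right)} \right)} = -4165640 - 1026 = -4166666$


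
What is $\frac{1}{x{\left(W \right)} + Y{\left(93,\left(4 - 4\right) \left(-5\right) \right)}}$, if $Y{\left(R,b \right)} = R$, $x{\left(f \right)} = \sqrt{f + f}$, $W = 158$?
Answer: $\frac{93}{8333} - \frac{2 \sqrt{79}}{8333} \approx 0.0090272$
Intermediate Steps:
$x{\left(f \right)} = \sqrt{2} \sqrt{f}$ ($x{\left(f \right)} = \sqrt{2 f} = \sqrt{2} \sqrt{f}$)
$\frac{1}{x{\left(W \right)} + Y{\left(93,\left(4 - 4\right) \left(-5\right) \right)}} = \frac{1}{\sqrt{2} \sqrt{158} + 93} = \frac{1}{2 \sqrt{79} + 93} = \frac{1}{93 + 2 \sqrt{79}}$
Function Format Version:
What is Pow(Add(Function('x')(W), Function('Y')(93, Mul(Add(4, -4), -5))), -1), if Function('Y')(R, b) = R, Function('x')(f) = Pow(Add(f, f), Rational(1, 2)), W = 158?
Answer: Add(Rational(93, 8333), Mul(Rational(-2, 8333), Pow(79, Rational(1, 2)))) ≈ 0.0090272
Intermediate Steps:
Function('x')(f) = Mul(Pow(2, Rational(1, 2)), Pow(f, Rational(1, 2))) (Function('x')(f) = Pow(Mul(2, f), Rational(1, 2)) = Mul(Pow(2, Rational(1, 2)), Pow(f, Rational(1, 2))))
Pow(Add(Function('x')(W), Function('Y')(93, Mul(Add(4, -4), -5))), -1) = Pow(Add(Mul(Pow(2, Rational(1, 2)), Pow(158, Rational(1, 2))), 93), -1) = Pow(Add(Mul(2, Pow(79, Rational(1, 2))), 93), -1) = Pow(Add(93, Mul(2, Pow(79, Rational(1, 2)))), -1)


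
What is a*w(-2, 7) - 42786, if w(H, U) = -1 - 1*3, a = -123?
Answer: -42294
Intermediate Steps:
w(H, U) = -4 (w(H, U) = -1 - 3 = -4)
a*w(-2, 7) - 42786 = -123*(-4) - 42786 = 492 - 42786 = -42294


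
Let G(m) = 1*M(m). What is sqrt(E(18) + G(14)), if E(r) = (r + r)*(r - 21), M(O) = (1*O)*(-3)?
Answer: 5*I*sqrt(6) ≈ 12.247*I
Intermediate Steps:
M(O) = -3*O (M(O) = O*(-3) = -3*O)
G(m) = -3*m (G(m) = 1*(-3*m) = -3*m)
E(r) = 2*r*(-21 + r) (E(r) = (2*r)*(-21 + r) = 2*r*(-21 + r))
sqrt(E(18) + G(14)) = sqrt(2*18*(-21 + 18) - 3*14) = sqrt(2*18*(-3) - 42) = sqrt(-108 - 42) = sqrt(-150) = 5*I*sqrt(6)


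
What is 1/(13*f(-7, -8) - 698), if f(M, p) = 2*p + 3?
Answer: -1/867 ≈ -0.0011534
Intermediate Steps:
f(M, p) = 3 + 2*p
1/(13*f(-7, -8) - 698) = 1/(13*(3 + 2*(-8)) - 698) = 1/(13*(3 - 16) - 698) = 1/(13*(-13) - 698) = 1/(-169 - 698) = 1/(-867) = -1/867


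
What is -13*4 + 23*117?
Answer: 2639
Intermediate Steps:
-13*4 + 23*117 = -52 + 2691 = 2639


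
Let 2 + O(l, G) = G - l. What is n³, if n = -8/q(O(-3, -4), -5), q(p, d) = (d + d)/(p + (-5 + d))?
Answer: -140608/125 ≈ -1124.9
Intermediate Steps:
O(l, G) = -2 + G - l (O(l, G) = -2 + (G - l) = -2 + G - l)
q(p, d) = 2*d/(-5 + d + p) (q(p, d) = (2*d)/(-5 + d + p) = 2*d/(-5 + d + p))
n = -52/5 (n = -8/(2*(-5)/(-5 - 5 + (-2 - 4 - 1*(-3)))) = -8/(2*(-5)/(-5 - 5 + (-2 - 4 + 3))) = -8/(2*(-5)/(-5 - 5 - 3)) = -8/(2*(-5)/(-13)) = -8/(2*(-5)*(-1/13)) = -8/10/13 = -8*13/10 = -52/5 ≈ -10.400)
n³ = (-52/5)³ = -140608/125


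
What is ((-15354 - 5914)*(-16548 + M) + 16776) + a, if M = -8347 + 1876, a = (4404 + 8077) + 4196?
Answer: 489601545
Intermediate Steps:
a = 16677 (a = 12481 + 4196 = 16677)
M = -6471
((-15354 - 5914)*(-16548 + M) + 16776) + a = ((-15354 - 5914)*(-16548 - 6471) + 16776) + 16677 = (-21268*(-23019) + 16776) + 16677 = (489568092 + 16776) + 16677 = 489584868 + 16677 = 489601545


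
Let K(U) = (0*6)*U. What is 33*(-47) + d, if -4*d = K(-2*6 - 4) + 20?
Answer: -1556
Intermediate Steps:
K(U) = 0 (K(U) = 0*U = 0)
d = -5 (d = -(0 + 20)/4 = -¼*20 = -5)
33*(-47) + d = 33*(-47) - 5 = -1551 - 5 = -1556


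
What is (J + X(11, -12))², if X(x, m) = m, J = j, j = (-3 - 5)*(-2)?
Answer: 16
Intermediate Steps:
j = 16 (j = -8*(-2) = 16)
J = 16
(J + X(11, -12))² = (16 - 12)² = 4² = 16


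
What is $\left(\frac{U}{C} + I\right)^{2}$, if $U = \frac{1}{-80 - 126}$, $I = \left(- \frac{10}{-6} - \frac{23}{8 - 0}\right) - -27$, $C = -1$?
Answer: $\frac{4066485361}{6110784} \approx 665.46$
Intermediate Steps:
$I = \frac{619}{24}$ ($I = \left(\left(-10\right) \left(- \frac{1}{6}\right) - \frac{23}{8 + 0}\right) + 27 = \left(\frac{5}{3} - \frac{23}{8}\right) + 27 = - \frac{29}{24} + 27 = \frac{619}{24} \approx 25.792$)
$U = - \frac{1}{206}$ ($U = \frac{1}{-206} = - \frac{1}{206} \approx -0.0048544$)
$\left(\frac{U}{C} + I\right)^{2} = \left(- \frac{1}{206 \left(-1\right)} + \frac{619}{24}\right)^{2} = \left(\left(- \frac{1}{206}\right) \left(-1\right) + \frac{619}{24}\right)^{2} = \left(\frac{1}{206} + \frac{619}{24}\right)^{2} = \left(\frac{63769}{2472}\right)^{2} = \frac{4066485361}{6110784}$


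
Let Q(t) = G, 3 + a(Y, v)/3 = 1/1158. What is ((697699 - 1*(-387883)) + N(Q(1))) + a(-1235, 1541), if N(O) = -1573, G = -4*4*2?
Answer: 418424001/386 ≈ 1.0840e+6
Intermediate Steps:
G = -32 (G = -16*2 = -32)
a(Y, v) = -3473/386 (a(Y, v) = -9 + 3/1158 = -9 + 3*(1/1158) = -9 + 1/386 = -3473/386)
Q(t) = -32
((697699 - 1*(-387883)) + N(Q(1))) + a(-1235, 1541) = ((697699 - 1*(-387883)) - 1573) - 3473/386 = ((697699 + 387883) - 1573) - 3473/386 = (1085582 - 1573) - 3473/386 = 1084009 - 3473/386 = 418424001/386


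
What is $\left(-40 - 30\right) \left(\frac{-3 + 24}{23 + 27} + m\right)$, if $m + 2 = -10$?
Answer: $\frac{4053}{5} \approx 810.6$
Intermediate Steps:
$m = -12$ ($m = -2 - 10 = -12$)
$\left(-40 - 30\right) \left(\frac{-3 + 24}{23 + 27} + m\right) = \left(-40 - 30\right) \left(\frac{-3 + 24}{23 + 27} - 12\right) = \left(-40 - 30\right) \left(\frac{21}{50} - 12\right) = - 70 \left(21 \cdot \frac{1}{50} - 12\right) = - 70 \left(\frac{21}{50} - 12\right) = \left(-70\right) \left(- \frac{579}{50}\right) = \frac{4053}{5}$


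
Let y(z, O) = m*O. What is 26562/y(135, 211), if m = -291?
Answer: -8854/20467 ≈ -0.43260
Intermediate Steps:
y(z, O) = -291*O
26562/y(135, 211) = 26562/((-291*211)) = 26562/(-61401) = 26562*(-1/61401) = -8854/20467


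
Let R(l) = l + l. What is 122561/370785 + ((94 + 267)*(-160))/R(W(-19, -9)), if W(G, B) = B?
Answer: 3569791283/1112355 ≈ 3209.2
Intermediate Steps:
R(l) = 2*l
122561/370785 + ((94 + 267)*(-160))/R(W(-19, -9)) = 122561/370785 + ((94 + 267)*(-160))/((2*(-9))) = 122561*(1/370785) + (361*(-160))/(-18) = 122561/370785 - 57760*(-1/18) = 122561/370785 + 28880/9 = 3569791283/1112355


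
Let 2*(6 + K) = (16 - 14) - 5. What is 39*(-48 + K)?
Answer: -4329/2 ≈ -2164.5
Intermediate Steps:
K = -15/2 (K = -6 + ((16 - 14) - 5)/2 = -6 + (2 - 5)/2 = -6 + (½)*(-3) = -6 - 3/2 = -15/2 ≈ -7.5000)
39*(-48 + K) = 39*(-48 - 15/2) = 39*(-111/2) = -4329/2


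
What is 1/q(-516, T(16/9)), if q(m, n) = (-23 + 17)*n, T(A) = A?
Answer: -3/32 ≈ -0.093750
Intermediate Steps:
q(m, n) = -6*n
1/q(-516, T(16/9)) = 1/(-96/9) = 1/(-6*16/9) = 1/(-32/3) = -3/32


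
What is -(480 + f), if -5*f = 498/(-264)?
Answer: -105683/220 ≈ -480.38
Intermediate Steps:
f = 83/220 (f = -498/(5*(-264)) = -498*(-1)/(5*264) = -1/5*(-83/44) = 83/220 ≈ 0.37727)
-(480 + f) = -(480 + 83/220) = -1*105683/220 = -105683/220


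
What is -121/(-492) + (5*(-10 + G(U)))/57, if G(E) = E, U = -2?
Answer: -7541/9348 ≈ -0.80670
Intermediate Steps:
-121/(-492) + (5*(-10 + G(U)))/57 = -121/(-492) + (5*(-10 - 2))/57 = -121*(-1/492) + (5*(-12))*(1/57) = 121/492 - 60*1/57 = 121/492 - 20/19 = -7541/9348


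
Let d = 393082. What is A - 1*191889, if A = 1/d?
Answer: -75428111897/393082 ≈ -1.9189e+5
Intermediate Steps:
A = 1/393082 ≈ 2.5440e-6
A - 1*191889 = 1/393082 - 1*191889 = 1/393082 - 191889 = -75428111897/393082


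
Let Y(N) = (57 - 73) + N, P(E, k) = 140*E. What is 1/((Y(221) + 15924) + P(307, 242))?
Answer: 1/59109 ≈ 1.6918e-5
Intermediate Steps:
Y(N) = -16 + N
1/((Y(221) + 15924) + P(307, 242)) = 1/(((-16 + 221) + 15924) + 140*307) = 1/((205 + 15924) + 42980) = 1/(16129 + 42980) = 1/59109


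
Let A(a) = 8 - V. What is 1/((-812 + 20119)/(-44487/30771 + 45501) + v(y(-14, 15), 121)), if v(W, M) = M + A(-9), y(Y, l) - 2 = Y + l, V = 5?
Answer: 155562976/19355819657 ≈ 0.0080370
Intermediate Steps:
A(a) = 3 (A(a) = 8 - 1*5 = 8 - 5 = 3)
y(Y, l) = 2 + Y + l (y(Y, l) = 2 + (Y + l) = 2 + Y + l)
v(W, M) = 3 + M (v(W, M) = M + 3 = 3 + M)
1/((-812 + 20119)/(-44487/30771 + 45501) + v(y(-14, 15), 121)) = 1/((-812 + 20119)/(-44487/30771 + 45501) + (3 + 121)) = 1/(19307/(-44487*1/30771 + 45501) + 124) = 1/(19307/(-4943/3419 + 45501) + 124) = 1/(19307/(155562976/3419) + 124) = 1/(19307*(3419/155562976) + 124) = 1/(66010633/155562976 + 124) = 1/(19355819657/155562976) = 155562976/19355819657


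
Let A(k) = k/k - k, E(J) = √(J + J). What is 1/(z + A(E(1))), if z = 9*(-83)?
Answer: -373/278257 + √2/556514 ≈ -0.0013379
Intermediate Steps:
E(J) = √2*√J (E(J) = √(2*J) = √2*√J)
A(k) = 1 - k
z = -747
1/(z + A(E(1))) = 1/(-747 + (1 - √2*√1)) = 1/(-747 + (1 - √2)) = 1/(-746 - √2)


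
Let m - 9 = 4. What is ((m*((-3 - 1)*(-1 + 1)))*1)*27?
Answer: 0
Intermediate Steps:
m = 13 (m = 9 + 4 = 13)
((m*((-3 - 1)*(-1 + 1)))*1)*27 = ((13*((-3 - 1)*(-1 + 1)))*1)*27 = ((13*(-4*0))*1)*27 = ((13*0)*1)*27 = (0*1)*27 = 0*27 = 0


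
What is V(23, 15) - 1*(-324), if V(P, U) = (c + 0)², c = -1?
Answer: 325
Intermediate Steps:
V(P, U) = 1 (V(P, U) = (-1 + 0)² = (-1)² = 1)
V(23, 15) - 1*(-324) = 1 - 1*(-324) = 1 + 324 = 325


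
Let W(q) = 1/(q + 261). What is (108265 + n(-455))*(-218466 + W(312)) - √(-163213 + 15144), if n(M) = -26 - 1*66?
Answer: -13541206151941/573 - I*√148069 ≈ -2.3632e+10 - 384.8*I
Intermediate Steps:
W(q) = 1/(261 + q)
n(M) = -92 (n(M) = -26 - 66 = -92)
(108265 + n(-455))*(-218466 + W(312)) - √(-163213 + 15144) = (108265 - 92)*(-218466 + 1/(261 + 312)) - √(-163213 + 15144) = 108173*(-218466 + 1/573) - √(-148069) = 108173*(-218466 + 1/573) - I*√148069 = 108173*(-125181017/573) - I*√148069 = -13541206151941/573 - I*√148069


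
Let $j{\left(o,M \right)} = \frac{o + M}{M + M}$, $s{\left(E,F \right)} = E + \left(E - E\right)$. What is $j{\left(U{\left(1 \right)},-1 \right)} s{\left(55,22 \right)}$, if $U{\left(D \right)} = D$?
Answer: $0$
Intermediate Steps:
$s{\left(E,F \right)} = E$ ($s{\left(E,F \right)} = E + 0 = E$)
$j{\left(o,M \right)} = \frac{M + o}{2 M}$
$j{\left(U{\left(1 \right)},-1 \right)} s{\left(55,22 \right)} = \frac{-1 + 1}{2 \left(-1\right)} 55 = \frac{1}{2} \left(-1\right) 0 \cdot 55 = 0 \cdot 55 = 0$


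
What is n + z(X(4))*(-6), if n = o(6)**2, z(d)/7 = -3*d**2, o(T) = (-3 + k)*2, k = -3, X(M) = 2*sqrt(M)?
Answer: 2160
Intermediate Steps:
o(T) = -12 (o(T) = (-3 - 3)*2 = -6*2 = -12)
z(d) = -21*d**2 (z(d) = 7*(-3*d**2) = -21*d**2)
n = 144 (n = (-12)**2 = 144)
n + z(X(4))*(-6) = 144 - 21*(2*sqrt(4))**2*(-6) = 144 - 21*(2*2)**2*(-6) = 144 - 21*4**2*(-6) = 144 - 21*16*(-6) = 144 - 336*(-6) = 144 + 2016 = 2160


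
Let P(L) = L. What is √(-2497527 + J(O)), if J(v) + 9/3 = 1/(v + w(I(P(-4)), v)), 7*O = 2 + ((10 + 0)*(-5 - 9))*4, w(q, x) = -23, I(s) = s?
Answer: I*√1291125611363/719 ≈ 1580.4*I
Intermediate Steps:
O = -558/7 (O = (2 + ((10 + 0)*(-5 - 9))*4)/7 = (2 + (10*(-14))*4)/7 = (2 - 140*4)/7 = (2 - 560)/7 = (⅐)*(-558) = -558/7 ≈ -79.714)
J(v) = -3 + 1/(-23 + v) (J(v) = -3 + 1/(v - 23) = -3 + 1/(-23 + v))
√(-2497527 + J(O)) = √(-2497527 + (70 - 3*(-558/7))/(-23 - 558/7)) = √(-2497527 + (70 + 1674/7)/(-719/7)) = √(-2497527 - 7/719*2164/7) = √(-2497527 - 2164/719) = √(-1795724077/719) = I*√1291125611363/719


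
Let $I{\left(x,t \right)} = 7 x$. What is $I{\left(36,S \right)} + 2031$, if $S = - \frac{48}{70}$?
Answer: $2283$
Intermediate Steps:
$S = - \frac{24}{35}$ ($S = \left(-48\right) \frac{1}{70} = - \frac{24}{35} \approx -0.68571$)
$I{\left(36,S \right)} + 2031 = 7 \cdot 36 + 2031 = 252 + 2031 = 2283$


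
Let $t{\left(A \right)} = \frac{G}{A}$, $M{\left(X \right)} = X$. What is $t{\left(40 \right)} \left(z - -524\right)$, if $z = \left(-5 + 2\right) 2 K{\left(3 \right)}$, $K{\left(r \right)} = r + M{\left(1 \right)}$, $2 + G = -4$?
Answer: $-75$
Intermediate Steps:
$G = -6$ ($G = -2 - 4 = -6$)
$t{\left(A \right)} = - \frac{6}{A}$
$K{\left(r \right)} = 1 + r$ ($K{\left(r \right)} = r + 1 = 1 + r$)
$z = -24$ ($z = \left(-5 + 2\right) 2 \left(1 + 3\right) = \left(-3\right) 2 \cdot 4 = \left(-6\right) 4 = -24$)
$t{\left(40 \right)} \left(z - -524\right) = - \frac{6}{40} \left(-24 - -524\right) = \left(-6\right) \frac{1}{40} \left(-24 + 524\right) = \left(- \frac{3}{20}\right) 500 = -75$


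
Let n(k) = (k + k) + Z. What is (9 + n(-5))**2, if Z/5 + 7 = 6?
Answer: 36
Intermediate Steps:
Z = -5 (Z = -35 + 5*6 = -35 + 30 = -5)
n(k) = -5 + 2*k (n(k) = (k + k) - 5 = 2*k - 5 = -5 + 2*k)
(9 + n(-5))**2 = (9 + (-5 + 2*(-5)))**2 = (9 + (-5 - 10))**2 = (9 - 15)**2 = (-6)**2 = 36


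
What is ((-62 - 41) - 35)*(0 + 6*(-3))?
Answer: 2484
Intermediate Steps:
((-62 - 41) - 35)*(0 + 6*(-3)) = (-103 - 35)*(0 - 18) = -138*(-18) = 2484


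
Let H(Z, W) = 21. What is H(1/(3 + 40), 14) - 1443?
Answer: -1422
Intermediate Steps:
H(1/(3 + 40), 14) - 1443 = 21 - 1443 = -1422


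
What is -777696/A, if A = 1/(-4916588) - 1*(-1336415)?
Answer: -1274536940416/2190200650673 ≈ -0.58193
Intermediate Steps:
A = 6570601952019/4916588 (A = -1/4916588 + 1336415 = 6570601952019/4916588 ≈ 1.3364e+6)
-777696/A = -777696/6570601952019/4916588 = -777696*4916588/6570601952019 = -1274536940416/2190200650673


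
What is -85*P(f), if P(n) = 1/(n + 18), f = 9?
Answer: -85/27 ≈ -3.1481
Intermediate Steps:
P(n) = 1/(18 + n)
-85*P(f) = -85/(18 + 9) = -85/27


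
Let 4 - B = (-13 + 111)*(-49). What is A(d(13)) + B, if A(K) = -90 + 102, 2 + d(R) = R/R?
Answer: 4818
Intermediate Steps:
d(R) = -1 (d(R) = -2 + R/R = -2 + 1 = -1)
A(K) = 12
B = 4806 (B = 4 - (-13 + 111)*(-49) = 4 - 98*(-49) = 4 - 1*(-4802) = 4 + 4802 = 4806)
A(d(13)) + B = 12 + 4806 = 4818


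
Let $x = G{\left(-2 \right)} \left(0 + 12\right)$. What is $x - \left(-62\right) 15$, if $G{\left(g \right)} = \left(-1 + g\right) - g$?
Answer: $918$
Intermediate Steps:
$G{\left(g \right)} = -1$
$x = -12$ ($x = - (0 + 12) = \left(-1\right) 12 = -12$)
$x - \left(-62\right) 15 = -12 - \left(-62\right) 15 = -12 - -930 = -12 + 930 = 918$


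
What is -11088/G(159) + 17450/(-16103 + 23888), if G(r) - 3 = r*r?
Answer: 844966/468657 ≈ 1.8030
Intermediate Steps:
G(r) = 3 + r**2 (G(r) = 3 + r*r = 3 + r**2)
-11088/G(159) + 17450/(-16103 + 23888) = -11088/(3 + 159**2) + 17450/(-16103 + 23888) = -11088/(3 + 25281) + 17450/7785 = -11088/25284 + 17450*(1/7785) = -11088*1/25284 + 3490/1557 = -132/301 + 3490/1557 = 844966/468657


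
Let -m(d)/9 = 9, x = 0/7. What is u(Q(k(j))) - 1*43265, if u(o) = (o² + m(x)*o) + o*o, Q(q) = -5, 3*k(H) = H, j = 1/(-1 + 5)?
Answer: -42810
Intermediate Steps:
j = ¼ (j = 1/4 = ¼ ≈ 0.25000)
k(H) = H/3
x = 0 (x = 0*(⅐) = 0)
m(d) = -81 (m(d) = -9*9 = -81)
u(o) = -81*o + 2*o² (u(o) = (o² - 81*o) + o*o = (o² - 81*o) + o² = -81*o + 2*o²)
u(Q(k(j))) - 1*43265 = -5*(-81 + 2*(-5)) - 1*43265 = -5*(-81 - 10) - 43265 = -5*(-91) - 43265 = 455 - 43265 = -42810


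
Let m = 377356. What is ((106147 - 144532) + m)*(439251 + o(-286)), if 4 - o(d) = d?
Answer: 148991652311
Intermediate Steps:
o(d) = 4 - d
((106147 - 144532) + m)*(439251 + o(-286)) = ((106147 - 144532) + 377356)*(439251 + (4 - 1*(-286))) = (-38385 + 377356)*(439251 + (4 + 286)) = 338971*(439251 + 290) = 338971*439541 = 148991652311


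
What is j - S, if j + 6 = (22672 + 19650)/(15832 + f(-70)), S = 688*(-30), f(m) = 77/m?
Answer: 3266971126/158309 ≈ 20637.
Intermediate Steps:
S = -20640
j = -526634/158309 (j = -6 + (22672 + 19650)/(15832 + 77/(-70)) = -6 + 42322/(15832 + 77*(-1/70)) = -6 + 42322/(15832 - 11/10) = -6 + 42322/(158309/10) = -6 + 42322*(10/158309) = -6 + 423220/158309 = -526634/158309 ≈ -3.3266)
j - S = -526634/158309 - 1*(-20640) = -526634/158309 + 20640 = 3266971126/158309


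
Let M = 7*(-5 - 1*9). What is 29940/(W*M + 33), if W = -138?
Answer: 9980/4519 ≈ 2.2085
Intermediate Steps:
M = -98 (M = 7*(-5 - 9) = 7*(-14) = -98)
29940/(W*M + 33) = 29940/(-138*(-98) + 33) = 29940/(13524 + 33) = 29940/13557 = 29940*(1/13557) = 9980/4519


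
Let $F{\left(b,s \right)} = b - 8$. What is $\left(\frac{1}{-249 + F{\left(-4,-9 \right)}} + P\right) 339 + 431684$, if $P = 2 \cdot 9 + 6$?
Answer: $\frac{38264227}{87} \approx 4.3982 \cdot 10^{5}$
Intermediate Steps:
$F{\left(b,s \right)} = -8 + b$ ($F{\left(b,s \right)} = b - 8 = -8 + b$)
$P = 24$ ($P = 18 + 6 = 24$)
$\left(\frac{1}{-249 + F{\left(-4,-9 \right)}} + P\right) 339 + 431684 = \left(\frac{1}{-249 - 12} + 24\right) 339 + 431684 = \left(\frac{1}{-261} + 24\right) 339 + 431684 = \left(- \frac{1}{261} + 24\right) 339 + 431684 = \frac{6263}{261} \cdot 339 + 431684 = \frac{707719}{87} + 431684 = \frac{38264227}{87}$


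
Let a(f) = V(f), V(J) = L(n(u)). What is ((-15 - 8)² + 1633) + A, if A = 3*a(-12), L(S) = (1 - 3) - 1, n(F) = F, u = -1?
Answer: 2153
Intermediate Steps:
L(S) = -3 (L(S) = -2 - 1 = -3)
V(J) = -3
a(f) = -3
A = -9 (A = 3*(-3) = -9)
((-15 - 8)² + 1633) + A = ((-15 - 8)² + 1633) - 9 = ((-23)² + 1633) - 9 = (529 + 1633) - 9 = 2162 - 9 = 2153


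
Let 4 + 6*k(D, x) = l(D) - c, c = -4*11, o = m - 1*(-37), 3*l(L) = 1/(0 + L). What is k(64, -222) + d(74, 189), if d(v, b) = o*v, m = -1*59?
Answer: -1867775/1152 ≈ -1621.3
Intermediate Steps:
m = -59
l(L) = 1/(3*L) (l(L) = 1/(3*(0 + L)) = 1/(3*L))
o = -22 (o = -59 - 1*(-37) = -59 + 37 = -22)
c = -44
k(D, x) = 20/3 + 1/(18*D) (k(D, x) = -⅔ + (1/(3*D) - 1*(-44))/6 = -⅔ + (1/(3*D) + 44)/6 = -⅔ + (44 + 1/(3*D))/6 = -⅔ + (22/3 + 1/(18*D)) = 20/3 + 1/(18*D))
d(v, b) = -22*v
k(64, -222) + d(74, 189) = (1/18)*(1 + 120*64)/64 - 22*74 = (1/18)*(1/64)*(1 + 7680) - 1628 = (1/18)*(1/64)*7681 - 1628 = 7681/1152 - 1628 = -1867775/1152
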